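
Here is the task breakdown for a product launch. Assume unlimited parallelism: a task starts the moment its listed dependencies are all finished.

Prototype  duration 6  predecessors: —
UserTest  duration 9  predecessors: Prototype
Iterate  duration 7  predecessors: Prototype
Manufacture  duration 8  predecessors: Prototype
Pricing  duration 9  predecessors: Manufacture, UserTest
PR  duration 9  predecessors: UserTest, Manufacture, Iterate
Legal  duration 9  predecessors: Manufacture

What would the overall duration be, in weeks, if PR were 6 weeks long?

Critical path before the change: Prototype→UserTest→PR = 6+9+9 = 24 giving 24 weeks.
PR lies on that path, so at 6 weeks the path becomes 21 weeks.
The binding chain switches to Prototype→UserTest→Pricing = 6+9+9 = 24; finish 24 weeks.

24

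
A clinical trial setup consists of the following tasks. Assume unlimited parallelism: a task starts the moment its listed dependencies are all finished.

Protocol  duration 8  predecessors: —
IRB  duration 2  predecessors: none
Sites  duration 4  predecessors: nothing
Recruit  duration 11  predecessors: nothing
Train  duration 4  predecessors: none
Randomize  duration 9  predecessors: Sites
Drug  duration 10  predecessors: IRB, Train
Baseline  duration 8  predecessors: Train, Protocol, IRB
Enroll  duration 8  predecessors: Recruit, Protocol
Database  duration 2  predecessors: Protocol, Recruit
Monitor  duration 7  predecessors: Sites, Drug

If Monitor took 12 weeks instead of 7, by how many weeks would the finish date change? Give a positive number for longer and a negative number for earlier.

Actual critical path: Train→Drug→Monitor = 4+10+7 = 21 ⇒ 21 weeks.
Monitor lies on that path, so at 12 weeks the path becomes 26 weeks.
No other chain overtakes it, so the finish is 26 weeks.
Change in finish: 26 − 21 = +5 weeks.

5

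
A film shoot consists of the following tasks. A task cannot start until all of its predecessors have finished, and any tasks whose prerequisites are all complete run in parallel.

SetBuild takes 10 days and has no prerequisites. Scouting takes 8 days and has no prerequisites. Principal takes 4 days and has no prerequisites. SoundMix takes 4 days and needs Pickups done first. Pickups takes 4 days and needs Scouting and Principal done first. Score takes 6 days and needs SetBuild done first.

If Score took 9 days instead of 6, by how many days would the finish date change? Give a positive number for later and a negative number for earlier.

3

Critical path before the change: SetBuild→Score = 10+6 = 16 giving 16 days.
Score lies on that path, so at 9 days the path becomes 19 days.
The critical path is still SetBuild→Score; finish is now 19 days.
Change in finish: 19 − 16 = +3 days.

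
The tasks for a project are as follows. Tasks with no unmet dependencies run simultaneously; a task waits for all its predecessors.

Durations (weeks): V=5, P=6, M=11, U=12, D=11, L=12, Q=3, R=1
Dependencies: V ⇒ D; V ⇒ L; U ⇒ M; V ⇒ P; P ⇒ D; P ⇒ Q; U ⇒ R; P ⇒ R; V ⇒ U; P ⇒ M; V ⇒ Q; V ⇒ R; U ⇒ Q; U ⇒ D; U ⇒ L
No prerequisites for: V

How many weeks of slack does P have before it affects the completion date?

7

V→U→L = 5+12+12 = 29 sets the makespan at 29 weeks.
P finishes as early as 11 and must finish by 18.
Float = 29 − 22 = 7.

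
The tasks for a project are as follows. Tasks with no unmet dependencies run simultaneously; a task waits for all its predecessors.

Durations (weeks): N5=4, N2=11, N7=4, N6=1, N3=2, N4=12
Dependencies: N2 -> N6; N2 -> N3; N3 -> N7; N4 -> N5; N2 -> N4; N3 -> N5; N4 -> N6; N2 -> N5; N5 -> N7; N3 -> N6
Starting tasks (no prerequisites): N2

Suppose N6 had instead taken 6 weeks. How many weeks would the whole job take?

31

Critical path before the change: N2→N4→N5→N7 = 11+12+4+4 = 31 giving 31 weeks.
N6 has 7 weeks of float (longest path through it is 24).
That remains the longest chain; total 31 weeks.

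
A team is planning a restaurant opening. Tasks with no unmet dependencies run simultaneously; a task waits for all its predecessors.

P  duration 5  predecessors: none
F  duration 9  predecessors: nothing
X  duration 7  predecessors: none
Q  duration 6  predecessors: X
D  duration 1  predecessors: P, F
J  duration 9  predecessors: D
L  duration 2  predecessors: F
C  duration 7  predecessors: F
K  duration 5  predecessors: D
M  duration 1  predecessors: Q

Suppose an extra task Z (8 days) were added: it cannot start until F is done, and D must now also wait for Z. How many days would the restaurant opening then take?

27

Originally the restaurant opening takes 19 days.
With Z inserted, D now waits for max(P, F, Z).
New critical path: F→Z→D→J = 9+8+1+9 = 27 ⇒ 27 days.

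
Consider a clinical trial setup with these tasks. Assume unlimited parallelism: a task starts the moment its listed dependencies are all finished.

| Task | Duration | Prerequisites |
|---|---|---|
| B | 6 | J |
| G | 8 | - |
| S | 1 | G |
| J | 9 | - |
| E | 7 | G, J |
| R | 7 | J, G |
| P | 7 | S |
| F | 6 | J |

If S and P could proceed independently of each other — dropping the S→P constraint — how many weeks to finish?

16

With the dependency in place, G→S→P = 8+1+7 = 16 sets the finish at 16 weeks.
Without S→P, P's earliest start moves from 9 to 0.
New critical path: J→E = 9+7 = 16 ⇒ 16 weeks.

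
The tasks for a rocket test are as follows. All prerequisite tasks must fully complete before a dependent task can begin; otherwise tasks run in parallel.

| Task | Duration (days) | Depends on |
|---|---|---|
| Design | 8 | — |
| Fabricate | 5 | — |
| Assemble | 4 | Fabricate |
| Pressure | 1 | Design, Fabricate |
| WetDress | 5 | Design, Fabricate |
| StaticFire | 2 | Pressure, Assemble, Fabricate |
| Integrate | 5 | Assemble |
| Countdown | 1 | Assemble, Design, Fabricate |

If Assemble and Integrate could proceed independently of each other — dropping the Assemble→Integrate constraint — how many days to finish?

Original critical path: Fabricate→Assemble→Integrate = 5+4+5 = 14 ⇒ 14 days.
Without Assemble→Integrate, Integrate's earliest start moves from 9 to 0.
New critical path: Design→WetDress = 8+5 = 13 ⇒ 13 days.

13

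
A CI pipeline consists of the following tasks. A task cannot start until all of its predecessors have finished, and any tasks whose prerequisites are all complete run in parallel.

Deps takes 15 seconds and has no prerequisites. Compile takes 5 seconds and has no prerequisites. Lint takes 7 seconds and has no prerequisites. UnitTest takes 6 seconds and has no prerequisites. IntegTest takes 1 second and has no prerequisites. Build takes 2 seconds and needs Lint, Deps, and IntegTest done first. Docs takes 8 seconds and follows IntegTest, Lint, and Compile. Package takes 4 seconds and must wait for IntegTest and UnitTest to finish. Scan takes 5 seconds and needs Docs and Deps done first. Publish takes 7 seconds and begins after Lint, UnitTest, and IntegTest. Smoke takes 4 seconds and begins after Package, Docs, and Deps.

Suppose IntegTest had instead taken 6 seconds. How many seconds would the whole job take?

The binding path is Deps→Scan = 15+5 = 20; finish at 20 seconds.
The longest path through IntegTest is only 14 seconds, so IntegTest has float 6.
The critical path is still Deps→Scan; finish is now 20 seconds.

20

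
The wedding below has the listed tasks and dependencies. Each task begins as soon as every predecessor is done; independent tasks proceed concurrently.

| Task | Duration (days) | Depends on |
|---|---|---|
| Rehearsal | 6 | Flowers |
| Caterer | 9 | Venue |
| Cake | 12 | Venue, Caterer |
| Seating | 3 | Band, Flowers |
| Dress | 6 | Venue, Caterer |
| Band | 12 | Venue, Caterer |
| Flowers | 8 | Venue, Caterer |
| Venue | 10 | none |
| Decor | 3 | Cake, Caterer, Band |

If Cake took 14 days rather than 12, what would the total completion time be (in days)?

Baseline: Venue→Caterer→Cake→Decor = 10+9+12+3 = 34 → 34 days.
Cake lies on that path, so at 14 days the path becomes 36 days.
No other chain overtakes it, so the finish is 36 days.

36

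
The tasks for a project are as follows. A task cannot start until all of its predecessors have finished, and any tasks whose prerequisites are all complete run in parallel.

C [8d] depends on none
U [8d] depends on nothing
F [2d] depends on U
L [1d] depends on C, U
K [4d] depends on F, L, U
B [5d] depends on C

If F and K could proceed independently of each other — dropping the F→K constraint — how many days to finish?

13

Original critical path: U→F→K = 8+2+4 = 14 ⇒ 14 days.
Without F→K, K's earliest start moves from 10 to 9.
The longest chain is now C→L→K = 8+1+4 = 13, so the project takes 13 days.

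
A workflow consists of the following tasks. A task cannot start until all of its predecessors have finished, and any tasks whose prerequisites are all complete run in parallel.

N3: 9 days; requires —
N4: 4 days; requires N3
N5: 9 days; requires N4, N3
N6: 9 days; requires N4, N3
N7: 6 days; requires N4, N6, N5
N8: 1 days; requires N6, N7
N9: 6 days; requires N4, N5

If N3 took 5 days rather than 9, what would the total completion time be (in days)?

Critical path before the change: N3→N4→N5→N7→N8 = 9+4+9+6+1 = 29 giving 29 days.
N3 is on the critical path; changing it to 5 makes that path 25 days.
That remains the longest chain; total 25 days.

25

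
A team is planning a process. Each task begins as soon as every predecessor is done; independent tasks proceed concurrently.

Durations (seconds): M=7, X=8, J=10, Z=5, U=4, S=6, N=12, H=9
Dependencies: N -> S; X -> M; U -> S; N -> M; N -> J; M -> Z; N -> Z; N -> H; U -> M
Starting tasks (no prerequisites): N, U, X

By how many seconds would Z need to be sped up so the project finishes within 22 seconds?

Current finish: 24 seconds; target: 22.
Z is on every critical path, so each second cut from Z cuts the finish by one (this holds down to a finish of 22).
Need 24 − 22 = 2 seconds off Z → Z becomes 3 seconds, finish becomes 22.

2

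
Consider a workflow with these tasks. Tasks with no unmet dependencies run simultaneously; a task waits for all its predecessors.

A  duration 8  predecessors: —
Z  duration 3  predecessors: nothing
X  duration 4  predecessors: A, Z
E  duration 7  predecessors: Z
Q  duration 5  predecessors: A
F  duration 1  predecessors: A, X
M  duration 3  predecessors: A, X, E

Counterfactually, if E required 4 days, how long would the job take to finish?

15

As given, the longest chain is A→X→M = 8+4+3 = 15, so the finish is 15 days.
E has 2 days of float (longest path through it is 13).
That remains the longest chain; total 15 days.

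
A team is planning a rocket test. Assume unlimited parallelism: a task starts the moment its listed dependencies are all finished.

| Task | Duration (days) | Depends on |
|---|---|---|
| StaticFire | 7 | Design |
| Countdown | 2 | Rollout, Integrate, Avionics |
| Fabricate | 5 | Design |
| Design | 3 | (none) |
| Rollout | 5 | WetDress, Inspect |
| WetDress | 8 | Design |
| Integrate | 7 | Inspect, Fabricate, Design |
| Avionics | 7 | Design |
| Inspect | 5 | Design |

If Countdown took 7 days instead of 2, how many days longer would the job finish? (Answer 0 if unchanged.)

5

The binding path is Design→WetDress→Rollout→Countdown = 3+8+5+2 = 18; finish at 18 days.
Countdown lies on that path, so at 7 days the path becomes 23 days.
No other chain overtakes it, so the finish is 23 days.
Change in finish: 23 − 18 = +5 days.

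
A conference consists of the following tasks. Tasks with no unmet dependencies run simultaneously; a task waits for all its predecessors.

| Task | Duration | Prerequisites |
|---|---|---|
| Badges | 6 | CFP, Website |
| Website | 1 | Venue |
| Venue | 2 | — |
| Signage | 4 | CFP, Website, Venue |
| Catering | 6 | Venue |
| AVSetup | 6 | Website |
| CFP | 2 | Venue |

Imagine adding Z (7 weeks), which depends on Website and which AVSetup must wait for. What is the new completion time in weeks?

16

Originally the schedule takes 10 weeks.
With Z inserted, AVSetup now waits for max(Website, Z).
New critical path: Venue→Website→Z→AVSetup = 2+1+7+6 = 16 ⇒ 16 weeks.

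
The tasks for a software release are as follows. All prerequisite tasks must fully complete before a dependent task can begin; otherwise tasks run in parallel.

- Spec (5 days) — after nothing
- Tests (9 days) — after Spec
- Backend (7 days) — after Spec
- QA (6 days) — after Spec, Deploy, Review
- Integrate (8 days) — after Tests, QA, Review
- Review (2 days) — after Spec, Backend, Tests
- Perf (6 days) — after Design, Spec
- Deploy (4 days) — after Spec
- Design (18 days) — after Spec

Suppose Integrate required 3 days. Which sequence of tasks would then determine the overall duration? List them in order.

Baseline: Spec→Tests→Review→QA→Integrate = 5+9+2+6+8 = 30 → 30 days.
Integrate lies on that path, so at 3 days the path becomes 25 days.
The binding chain switches to Spec→Design→Perf = 5+18+6 = 29; finish 29 days.

Spec, Design, Perf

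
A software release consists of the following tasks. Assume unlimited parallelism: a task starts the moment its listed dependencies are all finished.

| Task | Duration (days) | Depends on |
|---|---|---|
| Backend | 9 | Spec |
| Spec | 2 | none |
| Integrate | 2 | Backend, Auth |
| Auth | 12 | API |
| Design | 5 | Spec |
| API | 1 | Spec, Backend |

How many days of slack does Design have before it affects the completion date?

19

Critical path: Spec→Backend→API→Auth→Integrate = 2+9+1+12+2 = 26, so the finish is 26 days.
The longest chain containing Design totals 7 days.
Float = 26 − 7 = 19.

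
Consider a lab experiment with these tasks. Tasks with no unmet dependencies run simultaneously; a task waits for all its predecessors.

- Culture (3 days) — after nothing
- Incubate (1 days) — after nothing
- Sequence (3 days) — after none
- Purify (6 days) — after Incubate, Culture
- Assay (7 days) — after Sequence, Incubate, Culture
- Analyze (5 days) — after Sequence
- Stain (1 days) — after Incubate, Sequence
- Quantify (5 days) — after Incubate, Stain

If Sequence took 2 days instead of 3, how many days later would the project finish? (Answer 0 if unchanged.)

0

As given, the longest chain is Sequence→Assay = 3+7 = 10, so the finish is 10 days.
Sequence lies on that path, so at 2 days the path becomes 9 days.
Now Culture→Assay = 3+7 = 10 is longest, so the finish becomes 10 days.
Change in finish: 10 − 10 = +0 days.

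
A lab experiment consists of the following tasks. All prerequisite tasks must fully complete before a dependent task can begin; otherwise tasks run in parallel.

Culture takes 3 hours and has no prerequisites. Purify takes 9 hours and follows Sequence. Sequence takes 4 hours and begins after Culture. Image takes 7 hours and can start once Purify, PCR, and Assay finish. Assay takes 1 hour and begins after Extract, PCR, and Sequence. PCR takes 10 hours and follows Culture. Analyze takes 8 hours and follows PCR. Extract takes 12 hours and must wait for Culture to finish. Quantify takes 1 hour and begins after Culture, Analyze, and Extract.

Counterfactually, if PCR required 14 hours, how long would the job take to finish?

The binding path is Culture→Extract→Assay→Image = 3+12+1+7 = 23; finish at 23 hours.
PCR has 1 hour of float (longest path through it is 22).
The binding chain switches to Culture→PCR→Analyze→Quantify = 3+14+8+1 = 26; finish 26 hours.

26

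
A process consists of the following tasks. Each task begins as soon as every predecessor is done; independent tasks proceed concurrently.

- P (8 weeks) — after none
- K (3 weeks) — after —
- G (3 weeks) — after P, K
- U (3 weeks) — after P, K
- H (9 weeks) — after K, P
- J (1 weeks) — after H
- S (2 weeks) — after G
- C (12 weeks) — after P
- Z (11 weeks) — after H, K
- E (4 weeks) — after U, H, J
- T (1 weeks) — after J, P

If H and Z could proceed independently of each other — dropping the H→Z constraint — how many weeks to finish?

22

Original critical path: P→H→Z = 8+9+11 = 28 ⇒ 28 weeks.
Without H→Z, Z's earliest start moves from 17 to 3.
New critical path: P→H→J→E = 8+9+1+4 = 22 ⇒ 22 weeks.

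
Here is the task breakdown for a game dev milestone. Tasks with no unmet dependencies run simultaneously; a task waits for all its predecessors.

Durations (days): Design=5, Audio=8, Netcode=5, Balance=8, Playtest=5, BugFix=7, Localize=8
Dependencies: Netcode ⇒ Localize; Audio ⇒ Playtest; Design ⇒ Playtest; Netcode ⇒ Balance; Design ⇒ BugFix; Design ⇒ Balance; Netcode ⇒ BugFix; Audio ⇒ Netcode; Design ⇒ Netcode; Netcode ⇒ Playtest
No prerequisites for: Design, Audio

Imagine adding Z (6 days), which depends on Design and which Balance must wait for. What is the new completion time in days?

Originally the project takes 21 days.
With Z inserted, Balance now waits for max(Design, Netcode, Z).
New critical path: Audio→Netcode→Balance = 8+5+8 = 21 ⇒ 21 days.

21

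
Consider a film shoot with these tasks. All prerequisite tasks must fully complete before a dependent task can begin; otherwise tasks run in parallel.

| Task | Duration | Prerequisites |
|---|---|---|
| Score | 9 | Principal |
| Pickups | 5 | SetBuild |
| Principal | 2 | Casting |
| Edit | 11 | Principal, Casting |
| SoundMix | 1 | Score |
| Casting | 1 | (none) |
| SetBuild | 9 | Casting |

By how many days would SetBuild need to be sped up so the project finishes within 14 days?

1

Current finish: 15 days; target: 14.
SetBuild is on every critical path, so each day cut from SetBuild cuts the finish by one (this holds down to a finish of 14).
Need 15 − 14 = 1 day off SetBuild → SetBuild becomes 8 days, finish becomes 14.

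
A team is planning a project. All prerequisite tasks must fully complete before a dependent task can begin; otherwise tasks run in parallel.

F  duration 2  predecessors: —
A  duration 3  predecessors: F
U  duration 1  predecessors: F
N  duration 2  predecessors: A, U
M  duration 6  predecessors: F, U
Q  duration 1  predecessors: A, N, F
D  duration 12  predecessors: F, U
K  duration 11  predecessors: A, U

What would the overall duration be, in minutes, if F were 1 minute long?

15

As given, the longest chain is F→A→K = 2+3+11 = 16, so the finish is 16 minutes.
F lies on that path, so at 1 minute the path becomes 15 minutes.
The critical path is still F→A→K; finish is now 15 minutes.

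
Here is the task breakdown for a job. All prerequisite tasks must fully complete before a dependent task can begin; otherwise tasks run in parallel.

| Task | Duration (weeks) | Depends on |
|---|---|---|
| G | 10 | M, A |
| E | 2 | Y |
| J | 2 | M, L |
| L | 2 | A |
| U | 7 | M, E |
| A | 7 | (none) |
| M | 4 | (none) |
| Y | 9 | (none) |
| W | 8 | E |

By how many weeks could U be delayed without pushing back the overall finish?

1

The longest chain is Y→E→W = 9+2+8 = 19; overall finish 19 weeks.
The longest chain containing U totals 18 weeks.
Float = 19 − 18 = 1.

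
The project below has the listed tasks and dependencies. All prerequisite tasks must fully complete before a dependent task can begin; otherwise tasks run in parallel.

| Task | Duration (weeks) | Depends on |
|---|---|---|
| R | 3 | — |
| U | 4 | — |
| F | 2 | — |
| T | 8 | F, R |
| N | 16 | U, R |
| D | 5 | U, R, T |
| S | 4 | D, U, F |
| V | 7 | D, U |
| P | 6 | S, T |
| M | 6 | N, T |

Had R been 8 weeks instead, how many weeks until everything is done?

Actual critical path: R→T→D→S→P = 3+8+5+4+6 = 26 ⇒ 26 weeks.
R is on the critical path; changing it to 8 makes that path 31 weeks.
No other chain overtakes it, so the finish is 31 weeks.

31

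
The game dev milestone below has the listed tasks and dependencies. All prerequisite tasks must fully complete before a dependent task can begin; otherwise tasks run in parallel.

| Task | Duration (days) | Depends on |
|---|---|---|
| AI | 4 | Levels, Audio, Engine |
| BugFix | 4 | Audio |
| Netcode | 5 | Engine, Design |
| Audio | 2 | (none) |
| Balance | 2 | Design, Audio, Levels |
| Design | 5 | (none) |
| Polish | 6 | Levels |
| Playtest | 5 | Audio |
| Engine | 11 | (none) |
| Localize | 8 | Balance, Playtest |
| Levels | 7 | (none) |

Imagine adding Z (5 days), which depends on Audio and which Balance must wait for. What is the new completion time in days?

17

Originally the game dev milestone takes 17 days.
With Z inserted, Balance now waits for max(Design, Audio, Levels, Z).
New critical path: Levels→Balance→Localize = 7+2+8 = 17 ⇒ 17 days.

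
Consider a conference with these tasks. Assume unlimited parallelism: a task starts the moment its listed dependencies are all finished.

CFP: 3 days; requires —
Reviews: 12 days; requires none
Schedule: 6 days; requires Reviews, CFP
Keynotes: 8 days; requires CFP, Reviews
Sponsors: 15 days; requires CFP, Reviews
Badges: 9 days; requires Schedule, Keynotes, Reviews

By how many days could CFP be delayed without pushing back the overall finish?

9

Reviews→Keynotes→Badges = 12+8+9 = 29 sets the makespan at 29 days.
The longest chain containing CFP totals 20 days.
Float = 29 − 20 = 9.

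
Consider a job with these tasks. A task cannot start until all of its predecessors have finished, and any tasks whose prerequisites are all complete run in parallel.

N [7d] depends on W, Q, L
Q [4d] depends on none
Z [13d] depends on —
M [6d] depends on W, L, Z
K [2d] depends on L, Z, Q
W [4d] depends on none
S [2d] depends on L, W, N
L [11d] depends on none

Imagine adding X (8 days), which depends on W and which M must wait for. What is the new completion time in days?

Originally the job takes 20 days.
With X inserted, M now waits for max(W, L, Z, X).
New critical path: L→N→S = 11+7+2 = 20 ⇒ 20 days.

20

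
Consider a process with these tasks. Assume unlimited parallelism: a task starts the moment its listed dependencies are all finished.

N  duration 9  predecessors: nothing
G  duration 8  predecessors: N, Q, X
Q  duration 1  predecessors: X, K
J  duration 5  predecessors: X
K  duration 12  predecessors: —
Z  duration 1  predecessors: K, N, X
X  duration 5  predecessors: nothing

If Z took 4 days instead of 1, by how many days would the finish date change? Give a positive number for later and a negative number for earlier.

Critical path before the change: K→Q→G = 12+1+8 = 21 giving 21 days.
Z has 8 days of float (longest path through it is 13).
The critical path is still K→Q→G; finish is now 21 days.
Change in finish: 21 − 21 = +0 days.

0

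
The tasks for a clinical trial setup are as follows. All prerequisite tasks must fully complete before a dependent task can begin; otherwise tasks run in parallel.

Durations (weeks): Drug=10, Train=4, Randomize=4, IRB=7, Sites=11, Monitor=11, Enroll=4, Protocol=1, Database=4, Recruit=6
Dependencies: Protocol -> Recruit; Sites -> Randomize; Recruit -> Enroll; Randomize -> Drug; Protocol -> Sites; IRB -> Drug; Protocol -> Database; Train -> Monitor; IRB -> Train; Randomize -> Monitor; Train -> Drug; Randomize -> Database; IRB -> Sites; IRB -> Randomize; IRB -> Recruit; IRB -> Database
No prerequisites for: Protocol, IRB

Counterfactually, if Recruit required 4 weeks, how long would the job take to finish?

As given, the longest chain is IRB→Sites→Randomize→Monitor = 7+11+4+11 = 33, so the finish is 33 weeks.
Recruit is off the critical path — its longest chain is 17 weeks, giving 16 of slack.
No other chain overtakes it, so the finish is 33 weeks.

33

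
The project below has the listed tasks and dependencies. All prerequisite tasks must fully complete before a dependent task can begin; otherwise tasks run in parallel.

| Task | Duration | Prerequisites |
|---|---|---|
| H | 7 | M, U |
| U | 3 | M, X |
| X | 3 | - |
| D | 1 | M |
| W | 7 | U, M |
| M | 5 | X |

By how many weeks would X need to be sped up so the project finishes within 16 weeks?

2

Current finish: 18 weeks; target: 16.
X is on every critical path, so each week cut from X cuts the finish by one (this holds down to a finish of 16).
Need 18 − 16 = 2 weeks off X → X becomes 1 week, finish becomes 16.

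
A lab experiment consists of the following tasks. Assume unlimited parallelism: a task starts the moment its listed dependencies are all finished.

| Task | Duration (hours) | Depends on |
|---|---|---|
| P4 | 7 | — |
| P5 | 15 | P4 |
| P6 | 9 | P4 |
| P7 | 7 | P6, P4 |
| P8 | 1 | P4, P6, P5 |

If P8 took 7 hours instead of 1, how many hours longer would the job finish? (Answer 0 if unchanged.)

6

The binding path is P4→P5→P8 = 7+15+1 = 23; finish at 23 hours.
Since P8 is critical, the +6 change carries straight to that chain (now 29 hours).
The critical path is still P4→P5→P8; finish is now 29 hours.
Change in finish: 29 − 23 = +6 hours.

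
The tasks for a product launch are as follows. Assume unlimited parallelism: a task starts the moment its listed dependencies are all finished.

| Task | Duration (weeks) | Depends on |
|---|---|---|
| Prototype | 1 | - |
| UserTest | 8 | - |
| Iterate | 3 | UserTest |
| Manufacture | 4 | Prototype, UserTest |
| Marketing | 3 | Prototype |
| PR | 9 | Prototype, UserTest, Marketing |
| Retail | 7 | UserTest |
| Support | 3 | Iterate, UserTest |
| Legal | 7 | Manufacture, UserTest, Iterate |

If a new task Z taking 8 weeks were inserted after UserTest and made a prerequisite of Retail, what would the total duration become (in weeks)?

23

Originally the plan takes 19 weeks.
With Z inserted, Retail now waits for max(UserTest, Z).
New critical path: UserTest→Z→Retail = 8+8+7 = 23 ⇒ 23 weeks.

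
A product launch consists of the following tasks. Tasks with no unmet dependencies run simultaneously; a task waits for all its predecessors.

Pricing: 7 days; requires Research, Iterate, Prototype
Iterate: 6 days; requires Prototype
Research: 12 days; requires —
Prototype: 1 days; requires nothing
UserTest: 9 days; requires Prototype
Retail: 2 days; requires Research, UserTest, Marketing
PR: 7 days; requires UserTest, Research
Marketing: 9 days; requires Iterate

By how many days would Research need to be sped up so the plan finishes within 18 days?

Current finish: 19 days; target: 18.
Research is on every critical path, so each day cut from Research cuts the finish by one (this holds down to a finish of 18).
Need 19 − 18 = 1 day off Research → Research becomes 11 days, finish becomes 18.

1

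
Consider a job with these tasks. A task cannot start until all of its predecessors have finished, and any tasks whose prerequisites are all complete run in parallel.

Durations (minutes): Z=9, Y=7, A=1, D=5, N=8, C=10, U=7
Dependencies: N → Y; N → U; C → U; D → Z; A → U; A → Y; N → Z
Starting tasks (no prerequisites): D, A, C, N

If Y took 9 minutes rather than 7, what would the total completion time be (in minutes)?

Baseline: C→U = 10+7 = 17 → 17 minutes.
Y is off the critical path — its longest chain is 15 minutes, giving 2 of slack.
That remains the longest chain; total 17 minutes.

17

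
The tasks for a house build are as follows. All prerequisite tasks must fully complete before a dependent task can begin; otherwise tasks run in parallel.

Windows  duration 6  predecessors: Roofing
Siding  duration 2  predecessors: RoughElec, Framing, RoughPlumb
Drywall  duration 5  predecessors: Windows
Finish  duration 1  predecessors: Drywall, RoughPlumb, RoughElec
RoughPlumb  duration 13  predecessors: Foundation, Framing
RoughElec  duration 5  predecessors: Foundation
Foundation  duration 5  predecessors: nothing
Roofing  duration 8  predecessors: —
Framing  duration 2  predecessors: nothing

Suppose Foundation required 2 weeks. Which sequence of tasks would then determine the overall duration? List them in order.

Roofing, Windows, Drywall, Finish

Critical path before the change: Foundation→RoughPlumb→Siding = 5+13+2 = 20 giving 20 weeks.
Foundation is on the critical path; changing it to 2 makes that path 17 weeks.
New critical path: Roofing→Windows→Drywall→Finish = 8+6+5+1 = 20 ⇒ 20 weeks.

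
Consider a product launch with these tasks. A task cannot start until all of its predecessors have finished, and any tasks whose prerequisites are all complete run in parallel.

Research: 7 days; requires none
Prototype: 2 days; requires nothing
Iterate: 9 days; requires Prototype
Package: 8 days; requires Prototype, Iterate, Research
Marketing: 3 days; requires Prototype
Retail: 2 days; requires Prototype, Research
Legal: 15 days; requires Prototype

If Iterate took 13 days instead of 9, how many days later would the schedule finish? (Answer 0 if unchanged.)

4

Critical path before the change: Prototype→Iterate→Package = 2+9+8 = 19 giving 19 days.
Iterate is on the critical path; changing it to 13 makes that path 23 days.
That remains the longest chain; total 23 days.
Change in finish: 23 − 19 = +4 days.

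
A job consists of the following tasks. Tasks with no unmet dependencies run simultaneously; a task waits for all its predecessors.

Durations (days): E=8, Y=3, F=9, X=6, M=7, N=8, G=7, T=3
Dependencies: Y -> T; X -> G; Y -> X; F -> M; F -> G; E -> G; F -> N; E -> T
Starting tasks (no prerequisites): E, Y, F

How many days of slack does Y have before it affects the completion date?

1

Critical path: F→N = 9+8 = 17, so the finish is 17 days.
Y finishes as early as 3 and must finish by 4.
Float = 17 − 16 = 1.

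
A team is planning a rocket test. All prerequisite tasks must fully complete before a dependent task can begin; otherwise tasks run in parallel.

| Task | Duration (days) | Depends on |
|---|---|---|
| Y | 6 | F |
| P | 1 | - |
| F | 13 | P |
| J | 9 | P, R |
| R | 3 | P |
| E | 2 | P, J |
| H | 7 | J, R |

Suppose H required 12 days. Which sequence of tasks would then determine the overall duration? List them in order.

P, R, J, H

As given, the longest chain is P→R→J→H = 1+3+9+7 = 20, so the finish is 20 days.
Since H is critical, the +5 change carries straight to that chain (now 25 days).
No other chain overtakes it, so the finish is 25 days.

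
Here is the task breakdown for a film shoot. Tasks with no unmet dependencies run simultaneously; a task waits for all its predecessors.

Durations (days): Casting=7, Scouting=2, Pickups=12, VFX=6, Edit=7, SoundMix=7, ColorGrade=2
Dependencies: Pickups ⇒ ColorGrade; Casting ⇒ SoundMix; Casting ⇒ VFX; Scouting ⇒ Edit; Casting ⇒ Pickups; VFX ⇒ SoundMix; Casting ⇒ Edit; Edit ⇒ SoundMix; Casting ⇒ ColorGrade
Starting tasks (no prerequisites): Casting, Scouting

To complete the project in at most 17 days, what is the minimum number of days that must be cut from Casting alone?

Current finish: 21 days; target: 17.
Casting is on every critical path, so each day cut from Casting cuts the finish by one (this holds down to a finish of 16).
Need 21 − 17 = 4 days off Casting → Casting becomes 3 days, finish becomes 17.

4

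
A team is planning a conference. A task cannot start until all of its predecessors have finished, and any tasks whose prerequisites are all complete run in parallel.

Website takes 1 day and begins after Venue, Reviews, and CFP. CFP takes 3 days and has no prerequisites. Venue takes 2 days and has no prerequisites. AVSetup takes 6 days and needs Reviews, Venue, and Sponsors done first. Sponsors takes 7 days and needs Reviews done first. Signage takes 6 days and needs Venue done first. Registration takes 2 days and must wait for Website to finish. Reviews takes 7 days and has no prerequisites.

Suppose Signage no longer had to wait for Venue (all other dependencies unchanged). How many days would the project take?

20

Original critical path: Reviews→Sponsors→AVSetup = 7+7+6 = 20 ⇒ 20 days.
Without Venue→Signage, Signage's earliest start moves from 2 to 0.
The longest chain is now Reviews→Sponsors→AVSetup = 7+7+6 = 20, so the project takes 20 days.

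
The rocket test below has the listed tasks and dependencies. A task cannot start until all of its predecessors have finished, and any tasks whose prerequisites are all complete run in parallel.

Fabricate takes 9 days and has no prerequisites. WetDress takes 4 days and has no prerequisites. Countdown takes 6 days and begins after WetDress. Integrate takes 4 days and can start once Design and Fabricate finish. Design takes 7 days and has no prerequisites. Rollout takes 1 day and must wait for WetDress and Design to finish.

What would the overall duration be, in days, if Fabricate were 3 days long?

Critical path before the change: Fabricate→Integrate = 9+4 = 13 giving 13 days.
Fabricate lies on that path, so at 3 days the path becomes 7 days.
Now Design→Integrate = 7+4 = 11 is longest, so the finish becomes 11 days.

11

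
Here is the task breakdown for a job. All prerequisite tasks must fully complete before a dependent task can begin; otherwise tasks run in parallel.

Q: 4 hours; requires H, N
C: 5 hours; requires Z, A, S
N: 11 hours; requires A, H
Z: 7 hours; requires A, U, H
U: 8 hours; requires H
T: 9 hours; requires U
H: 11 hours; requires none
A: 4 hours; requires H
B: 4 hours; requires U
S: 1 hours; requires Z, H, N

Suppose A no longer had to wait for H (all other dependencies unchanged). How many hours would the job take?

32

Before: longest chain H→U→Z→S→C = 11+8+7+1+5 = 32, finish 32.
Without H→A, A's earliest start moves from 11 to 0.
New critical path: H→U→Z→S→C = 11+8+7+1+5 = 32 ⇒ 32 hours.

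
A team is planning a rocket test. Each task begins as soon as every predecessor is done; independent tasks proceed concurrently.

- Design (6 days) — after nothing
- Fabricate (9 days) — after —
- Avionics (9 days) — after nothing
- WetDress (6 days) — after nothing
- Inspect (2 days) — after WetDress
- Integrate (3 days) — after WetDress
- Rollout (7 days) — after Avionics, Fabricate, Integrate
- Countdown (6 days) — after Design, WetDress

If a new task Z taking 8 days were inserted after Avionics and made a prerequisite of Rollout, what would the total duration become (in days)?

24

Originally the job takes 16 days.
With Z inserted, Rollout now waits for max(Avionics, Fabricate, Integrate, Z).
New critical path: Avionics→Z→Rollout = 9+8+7 = 24 ⇒ 24 days.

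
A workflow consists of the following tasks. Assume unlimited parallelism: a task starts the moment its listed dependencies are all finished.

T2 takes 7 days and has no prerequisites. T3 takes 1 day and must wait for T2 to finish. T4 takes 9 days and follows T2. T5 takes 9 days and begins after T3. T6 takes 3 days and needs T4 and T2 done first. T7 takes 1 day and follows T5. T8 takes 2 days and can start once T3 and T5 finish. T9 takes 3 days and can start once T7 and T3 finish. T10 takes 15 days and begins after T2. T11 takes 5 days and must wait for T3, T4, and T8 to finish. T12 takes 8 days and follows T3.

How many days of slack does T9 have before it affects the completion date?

3

T2→T3→T5→T8→T11 = 7+1+9+2+5 = 24 sets the makespan at 24 days.
Longest path through T9: 21 days (earliest finish 21, latest finish 24).
Float = 24 − 21 = 3.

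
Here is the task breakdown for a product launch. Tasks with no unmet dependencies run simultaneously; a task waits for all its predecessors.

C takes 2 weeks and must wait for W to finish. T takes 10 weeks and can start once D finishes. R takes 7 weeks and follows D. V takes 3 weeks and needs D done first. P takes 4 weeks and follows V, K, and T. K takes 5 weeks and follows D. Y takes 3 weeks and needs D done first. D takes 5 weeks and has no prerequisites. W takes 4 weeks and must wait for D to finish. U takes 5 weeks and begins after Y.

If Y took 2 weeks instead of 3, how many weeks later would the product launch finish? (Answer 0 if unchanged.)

0

As given, the longest chain is D→T→P = 5+10+4 = 19, so the finish is 19 weeks.
The longest path through Y is only 13 weeks, so Y has float 6.
The critical path is still D→T→P; finish is now 19 weeks.
Change in finish: 19 − 19 = +0 weeks.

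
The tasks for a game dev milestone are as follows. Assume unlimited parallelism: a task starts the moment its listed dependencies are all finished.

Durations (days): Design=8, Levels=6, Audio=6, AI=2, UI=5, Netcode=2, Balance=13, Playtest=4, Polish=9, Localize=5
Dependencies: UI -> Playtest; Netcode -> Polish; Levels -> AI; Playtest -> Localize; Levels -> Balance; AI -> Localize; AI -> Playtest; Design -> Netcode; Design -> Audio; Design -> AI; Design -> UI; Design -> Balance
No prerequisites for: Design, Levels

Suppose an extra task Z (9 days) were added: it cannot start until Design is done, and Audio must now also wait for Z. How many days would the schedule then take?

Originally the schedule takes 22 days.
With Z inserted, Audio now waits for max(Design, Z).
New critical path: Design→Z→Audio = 8+9+6 = 23 ⇒ 23 days.

23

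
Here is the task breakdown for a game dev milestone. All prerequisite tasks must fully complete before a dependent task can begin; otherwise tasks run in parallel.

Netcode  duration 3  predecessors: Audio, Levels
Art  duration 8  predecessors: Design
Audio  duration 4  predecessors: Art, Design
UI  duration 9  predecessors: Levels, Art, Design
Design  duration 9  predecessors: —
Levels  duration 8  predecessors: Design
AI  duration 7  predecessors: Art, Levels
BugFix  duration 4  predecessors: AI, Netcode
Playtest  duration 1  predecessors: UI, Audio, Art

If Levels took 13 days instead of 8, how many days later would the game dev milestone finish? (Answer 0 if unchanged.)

Critical path before the change: Design→Levels→AI→BugFix = 9+8+7+4 = 28 giving 28 days.
Since Levels is critical, the +5 change carries straight to that chain (now 33 days).
No other chain overtakes it, so the finish is 33 days.
Change in finish: 33 − 28 = +5 days.

5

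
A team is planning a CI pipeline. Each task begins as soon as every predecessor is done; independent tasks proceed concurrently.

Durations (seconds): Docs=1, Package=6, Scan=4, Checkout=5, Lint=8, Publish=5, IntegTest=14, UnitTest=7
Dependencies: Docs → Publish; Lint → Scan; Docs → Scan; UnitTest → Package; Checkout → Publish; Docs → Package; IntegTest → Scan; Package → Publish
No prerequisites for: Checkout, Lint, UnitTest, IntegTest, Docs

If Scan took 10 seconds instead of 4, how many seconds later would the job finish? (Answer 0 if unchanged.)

6

The binding path is IntegTest→Scan = 14+4 = 18; finish at 18 seconds.
Scan is on the critical path; changing it to 10 makes that path 24 seconds.
That remains the longest chain; total 24 seconds.
Change in finish: 24 − 18 = +6 seconds.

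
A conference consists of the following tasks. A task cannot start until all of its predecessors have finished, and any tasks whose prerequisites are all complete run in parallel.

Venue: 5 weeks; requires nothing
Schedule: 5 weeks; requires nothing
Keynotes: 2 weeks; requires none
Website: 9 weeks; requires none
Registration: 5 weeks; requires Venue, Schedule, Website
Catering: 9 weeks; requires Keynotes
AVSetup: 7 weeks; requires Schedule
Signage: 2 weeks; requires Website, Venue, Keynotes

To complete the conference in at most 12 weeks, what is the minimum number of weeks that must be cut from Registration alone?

2

Current finish: 14 weeks; target: 12.
Registration is on every critical path, so each week cut from Registration cuts the finish by one (this holds down to a finish of 12).
Need 14 − 12 = 2 weeks off Registration → Registration becomes 3 weeks, finish becomes 12.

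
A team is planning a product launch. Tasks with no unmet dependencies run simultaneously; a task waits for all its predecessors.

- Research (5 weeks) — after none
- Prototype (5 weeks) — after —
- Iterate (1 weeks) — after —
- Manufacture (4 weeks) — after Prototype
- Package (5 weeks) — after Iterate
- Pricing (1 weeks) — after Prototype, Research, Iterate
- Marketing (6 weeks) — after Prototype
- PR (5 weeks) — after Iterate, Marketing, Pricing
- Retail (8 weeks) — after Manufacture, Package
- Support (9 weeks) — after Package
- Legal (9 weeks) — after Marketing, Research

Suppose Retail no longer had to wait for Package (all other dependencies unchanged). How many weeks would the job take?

Before: longest chain Prototype→Marketing→Legal = 5+6+9 = 20, finish 20.
Dropping Package→Retail doesn't change Retail's earliest start (9); another predecessor still binds.
The longest chain is now Prototype→Marketing→Legal = 5+6+9 = 20, so the job takes 20 weeks.

20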